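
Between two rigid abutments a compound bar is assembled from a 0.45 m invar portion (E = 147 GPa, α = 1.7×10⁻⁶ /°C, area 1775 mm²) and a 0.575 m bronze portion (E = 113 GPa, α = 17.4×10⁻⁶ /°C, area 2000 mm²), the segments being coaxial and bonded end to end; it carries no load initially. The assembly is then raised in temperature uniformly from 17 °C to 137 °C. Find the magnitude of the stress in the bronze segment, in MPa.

If the supports were absent, the total length change would be Σ αᵢΔT Lᵢ = 1.7×10⁻⁶×120×450 + 17.4×10⁻⁶×120×575 = 1.292 mm.
The walls prevent any net length change, so an axial force P (same in every segment) develops. Compatibility: P · Σ Lᵢ/(AᵢEᵢ) = δ_free.
Σ Lᵢ/(AᵢEᵢ) = 450/(1775×147×10³) + 575/(2000×113×10³) = 4.269×10⁻⁶ mm/N.
P = 1.292 / 4.269×10⁻⁶ = 302700 N = 302.7 kN, compressive.
σ_{bronze} = P / A = 302700 / 2000 = 151.4 MPa.

σ ≈ 151 MPa (compressive)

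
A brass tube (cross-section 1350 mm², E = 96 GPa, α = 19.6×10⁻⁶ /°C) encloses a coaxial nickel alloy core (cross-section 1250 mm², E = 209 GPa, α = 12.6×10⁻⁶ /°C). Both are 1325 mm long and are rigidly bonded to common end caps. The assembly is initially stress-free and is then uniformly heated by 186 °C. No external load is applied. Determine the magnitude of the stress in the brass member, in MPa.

σ ≈ 83.5 MPa (compressive)

Equilibrium of a rigid end plate with no external load gives equal and opposite internal forces ±P in the two members. Since α_{brass} > α_{nickel alloy}, heating drives the brass into compression and the nickel alloy into tension.
Setting the final lengths equal and cancelling L: (α₁ − α₂)ΔT = P/(A₁E₁) + P/(A₂E₂).
|α₁ − α₂|·ΔT = 7×10⁻⁶ × 186 = 0.001302.
1/(A₁E₁) + 1/(A₂E₂) = 1/(1350×96×10³) + 1/(1250×209×10³) = 1.154×10⁻⁸ N⁻¹.
So P = 0.001302 / 1.154×10⁻⁸ = 112.8 kN.
σ_{brass} = P/A₁ = 112800/1350 = 83.55 MPa, compressive.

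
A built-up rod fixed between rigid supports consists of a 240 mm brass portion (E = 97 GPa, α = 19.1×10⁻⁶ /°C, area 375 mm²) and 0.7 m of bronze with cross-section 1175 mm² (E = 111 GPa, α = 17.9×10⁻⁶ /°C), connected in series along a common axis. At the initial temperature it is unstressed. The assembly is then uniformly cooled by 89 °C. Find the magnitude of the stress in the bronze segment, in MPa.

σ ≈ 108 MPa (tensile)

If the supports were absent, the total length change would be Σ αᵢΔT Lᵢ = 19.1×10⁻⁶×89×240 + 17.9×10⁻⁶×89×700 = 1.523 mm.
The rigid supports impose zero overall length change; the single axial force P common to all segments must satisfy P Σ Lᵢ/(AᵢEᵢ) = δ_free.
The series flexibility is Σ Lᵢ/(AᵢEᵢ) = 240/(375×97×10³) + 700/(1175×111×10³) = 1.197×10⁻⁵ mm/N.
So P = 1.523 / 1.197×10⁻⁵ = 127.3 kN, tensile.
σ_{bronze} = P / A = 127300 / 1175 = 108.3 MPa.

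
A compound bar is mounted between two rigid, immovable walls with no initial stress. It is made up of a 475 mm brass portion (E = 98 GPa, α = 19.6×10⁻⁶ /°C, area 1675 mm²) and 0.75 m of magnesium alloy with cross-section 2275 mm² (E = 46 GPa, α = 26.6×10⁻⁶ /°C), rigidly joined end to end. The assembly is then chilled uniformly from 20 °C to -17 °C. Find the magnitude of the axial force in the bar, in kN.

Free thermal contraction of the whole bar: Σ αᵢΔT Lᵢ = 19.6×10⁻⁶×37×475 + 26.6×10⁻⁶×37×750 = 1.083 mm.
Since the ends are fixed, an axial force P builds up, equal in every segment, with P · Σ Lᵢ/(AᵢEᵢ) = δ_free.
Σ Lᵢ/(AᵢEᵢ) = 475/(1675×98×10³) + 750/(2275×46×10³) = 1.006×10⁻⁵ mm/N.
So P = 1.083 / 1.006×10⁻⁵ = 107.6 kN, tensile.

P ≈ 108 kN (tensile)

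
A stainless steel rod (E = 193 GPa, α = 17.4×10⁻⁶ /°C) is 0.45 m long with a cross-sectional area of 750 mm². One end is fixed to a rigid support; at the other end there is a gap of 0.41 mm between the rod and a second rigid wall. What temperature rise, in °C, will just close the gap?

ΔT ≈ 52.4 °C

The gap closes when αΔT L = 0.41 mm, since the rod is still unstressed at that instant.
So ΔT = g/(αL) = 0.41/(17.4×10⁻⁶ × 450) = 52.36 °C.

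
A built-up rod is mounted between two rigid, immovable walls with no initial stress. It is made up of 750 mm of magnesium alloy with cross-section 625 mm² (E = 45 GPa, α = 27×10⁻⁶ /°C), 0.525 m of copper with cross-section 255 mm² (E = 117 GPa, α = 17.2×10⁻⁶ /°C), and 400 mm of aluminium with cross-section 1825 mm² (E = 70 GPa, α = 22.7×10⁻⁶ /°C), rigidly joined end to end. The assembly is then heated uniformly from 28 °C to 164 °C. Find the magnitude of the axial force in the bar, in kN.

P ≈ 110 kN (compressive)

If the supports were absent, the total length change would be Σ αᵢΔT Lᵢ = 27×10⁻⁶×136×750 + 17.2×10⁻⁶×136×525 + 22.7×10⁻⁶×136×400 = 5.217 mm.
The rigid supports impose zero overall length change; the single axial force P common to all segments must satisfy P Σ Lᵢ/(AᵢEᵢ) = δ_free.
The series flexibility is Σ Lᵢ/(AᵢEᵢ) = 750/(625×45×10³) + 525/(255×117×10³) + 400/(1825×70×10³) = 4.739×10⁻⁵ mm/N.
Hence P = δ_free / Σ(L/AE) = 5.217/4.739×10⁻⁵ = 110.1 kN (compressive).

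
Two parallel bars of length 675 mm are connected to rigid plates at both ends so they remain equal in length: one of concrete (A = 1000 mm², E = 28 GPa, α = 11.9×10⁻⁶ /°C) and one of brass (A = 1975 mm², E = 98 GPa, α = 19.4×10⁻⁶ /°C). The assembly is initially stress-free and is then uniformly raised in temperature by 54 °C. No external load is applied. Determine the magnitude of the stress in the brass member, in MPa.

Equilibrium of a rigid end plate with no external load gives equal and opposite internal forces ±P in the two members. Since α_{brass} > α_{concrete}, heating drives the brass into compression and the concrete into tension.
Equating the net (thermal + elastic) strains gives |α₁ − α₂|·ΔT = P·[1/(A₁E₁) + 1/(A₂E₂)].
|α₁ − α₂|·ΔT = 7.5×10⁻⁶ × 54 = 0.000405.
1/(A₁E₁) + 1/(A₂E₂) = 1/(1000×28×10³) + 1/(1975×98×10³) = 4.088×10⁻⁸ N⁻¹.
P = 0.000405 / 4.088×10⁻⁸ = 9907 N = 9.907 kN.
σ_{brass} = P/A₂ = 9907/1975 = 5.016 MPa, compressive.

σ ≈ 5.02 MPa (compressive)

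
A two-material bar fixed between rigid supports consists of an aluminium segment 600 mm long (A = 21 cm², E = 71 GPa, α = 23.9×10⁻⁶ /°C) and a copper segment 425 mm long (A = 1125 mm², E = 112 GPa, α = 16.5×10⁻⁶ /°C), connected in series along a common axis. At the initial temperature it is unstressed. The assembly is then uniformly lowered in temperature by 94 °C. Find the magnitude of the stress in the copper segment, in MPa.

σ ≈ 241 MPa (tensile)

With the walls removed the bar would change length by δ_free = Σ αᵢΔT Lᵢ = 23.9×10⁻⁶×94×600 + 16.5×10⁻⁶×94×425 = 2.007 mm.
Since the ends are fixed, an axial force P builds up, equal in every segment, with P · Σ Lᵢ/(AᵢEᵢ) = δ_free.
Σ Lᵢ/(AᵢEᵢ) = 600/(2100×71×10³) + 425/(1125×112×10³) = 7.397×10⁻⁶ mm/N.
So P = 2.007 / 7.397×10⁻⁶ = 271.3 kN, tensile.
σ_{copper} = P / A = 271300 / 1125 = 241.2 MPa.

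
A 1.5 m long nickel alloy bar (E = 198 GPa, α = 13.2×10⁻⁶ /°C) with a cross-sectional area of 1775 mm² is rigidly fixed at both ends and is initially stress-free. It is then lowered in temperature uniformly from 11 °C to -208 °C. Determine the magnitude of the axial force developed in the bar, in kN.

The ends cannot move, so σ = EαΔT = 198×10³ × 13.2×10⁻⁶ × 219 = 572.4 MPa.
Axial force P = σA = 572.4 × 1775 = 1.016×10⁶ N = 1016 kN, tensile.

P ≈ 1020 kN (tensile)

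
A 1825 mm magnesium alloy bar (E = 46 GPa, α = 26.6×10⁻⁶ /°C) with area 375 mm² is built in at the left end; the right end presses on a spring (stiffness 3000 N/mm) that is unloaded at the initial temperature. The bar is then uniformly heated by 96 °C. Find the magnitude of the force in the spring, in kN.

If the spring were absent the bar would lengthen by αΔT L = 26.6×10⁻⁶ × 96 × 1825 = 4.66 mm.
With a force P in the spring, the elastic change of the bar is PL/(AE) and that of the spring is P/k; compatibility requires their sum to equal δ_free.
So P = δ_free / [L/(AE) + 1/k] = 4.66 / [ 1825/(375×46×10³) + 1/(3000) ].
P = 4.66 / 0.0004391 = 10610 N.

P ≈ 10.6 kN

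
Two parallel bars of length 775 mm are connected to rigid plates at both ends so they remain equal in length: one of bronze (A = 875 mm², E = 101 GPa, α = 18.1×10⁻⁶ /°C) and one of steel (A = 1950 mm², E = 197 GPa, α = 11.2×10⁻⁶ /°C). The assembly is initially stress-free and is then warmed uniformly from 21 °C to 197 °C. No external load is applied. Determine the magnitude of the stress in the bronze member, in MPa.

The bronze has the larger α, so on heating it would change length more than the steel if both were free. The rigid plates force a common final length, so the bronze is put into compression and the steel into tension, with equal and opposite forces P (no external load).
Equating the net (thermal + elastic) strains gives |α₁ − α₂|·ΔT = P·[1/(A₁E₁) + 1/(A₂E₂)].
|α₁ − α₂|·ΔT = 6.9×10⁻⁶ × 176 = 0.001214.
1/(A₁E₁) + 1/(A₂E₂) = 1/(875×101×10³) + 1/(1950×197×10³) = 1.392×10⁻⁸ N⁻¹.
P = 0.001214 / 1.392×10⁻⁸ = 87250 N = 87.25 kN.
σ_{bronze} = P/A₁ = 87250/875 = 99.71 MPa, compressive.

σ ≈ 99.7 MPa (compressive)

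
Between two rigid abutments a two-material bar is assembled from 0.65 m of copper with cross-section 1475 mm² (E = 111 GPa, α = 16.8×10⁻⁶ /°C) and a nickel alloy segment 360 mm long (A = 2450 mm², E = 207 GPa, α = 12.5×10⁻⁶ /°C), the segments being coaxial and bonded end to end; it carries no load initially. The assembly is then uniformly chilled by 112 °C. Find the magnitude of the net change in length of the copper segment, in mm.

|ΔL| ≈ 0.242 mm

If the supports were absent, the total length change would be Σ αᵢΔT Lᵢ = 16.8×10⁻⁶×112×650 + 12.5×10⁻⁶×112×360 = 1.727 mm.
Since the ends are fixed, an axial force P builds up, equal in every segment, with P · Σ Lᵢ/(AᵢEᵢ) = δ_free.
The series flexibility is Σ Lᵢ/(AᵢEᵢ) = 650/(1475×111×10³) + 360/(2450×207×10³) = 4.68×10⁻⁶ mm/N.
So P = 1.727 / 4.68×10⁻⁶ = 369 kN, tensile.
For the copper segment, free thermal change = 16.8×10⁻⁶×112×650 = 1.223 mm and elastic change from P = 369000×650/(1475×111×10³) = 1.465 mm; these oppose, so the net change is 0.242 mm (segment lengthens).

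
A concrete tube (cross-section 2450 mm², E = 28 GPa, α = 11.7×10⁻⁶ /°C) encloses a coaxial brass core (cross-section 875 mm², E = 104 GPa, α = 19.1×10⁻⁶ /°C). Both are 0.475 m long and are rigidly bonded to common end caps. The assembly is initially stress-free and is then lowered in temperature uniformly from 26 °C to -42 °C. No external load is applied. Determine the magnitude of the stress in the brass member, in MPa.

σ ≈ 22.5 MPa (tensile)

The brass has the larger α, so on cooling it would change length more than the concrete if both were free. The rigid plates force a common final length, so the brass is put into tension and the concrete into compression, with equal and opposite forces P (no external load).
Equating the net (thermal + elastic) strains gives |α₁ − α₂|·ΔT = P·[1/(A₁E₁) + 1/(A₂E₂)].
|α₁ − α₂|·ΔT = 7.4×10⁻⁶ × 68 = 0.0005032.
1/(A₁E₁) + 1/(A₂E₂) = 1/(2450×28×10³) + 1/(875×104×10³) = 2.557×10⁻⁸ N⁻¹.
P = 0.0005032 / 2.557×10⁻⁸ = 19680 N = 19.68 kN.
σ_{brass} = P/A₂ = 19680/875 = 22.49 MPa, tensile.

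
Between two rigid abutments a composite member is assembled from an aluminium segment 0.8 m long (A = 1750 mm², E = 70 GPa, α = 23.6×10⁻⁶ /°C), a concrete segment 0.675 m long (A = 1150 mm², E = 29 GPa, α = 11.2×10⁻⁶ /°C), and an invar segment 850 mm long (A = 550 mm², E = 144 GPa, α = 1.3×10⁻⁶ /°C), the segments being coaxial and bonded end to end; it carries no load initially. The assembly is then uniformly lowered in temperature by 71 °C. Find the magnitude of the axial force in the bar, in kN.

Free thermal contraction of the whole bar: Σ αᵢΔT Lᵢ = 23.6×10⁻⁶×71×800 + 11.2×10⁻⁶×71×675 + 1.3×10⁻⁶×71×850 = 1.956 mm.
The rigid supports impose zero overall length change; the single axial force P common to all segments must satisfy P Σ Lᵢ/(AᵢEᵢ) = δ_free.
The series flexibility is Σ Lᵢ/(AᵢEᵢ) = 800/(1750×70×10³) + 675/(1150×29×10³) + 850/(550×144×10³) = 3.75×10⁻⁵ mm/N.
So P = 1.956 / 3.75×10⁻⁵ = 52.15 kN, tensile.

P ≈ 52.1 kN (tensile)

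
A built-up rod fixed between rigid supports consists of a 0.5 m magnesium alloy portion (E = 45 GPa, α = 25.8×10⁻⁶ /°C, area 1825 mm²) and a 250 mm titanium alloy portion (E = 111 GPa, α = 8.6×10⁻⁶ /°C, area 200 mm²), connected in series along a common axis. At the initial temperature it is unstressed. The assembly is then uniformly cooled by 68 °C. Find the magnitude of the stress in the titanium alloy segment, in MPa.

If the supports were absent, the total length change would be Σ αᵢΔT Lᵢ = 25.8×10⁻⁶×68×500 + 8.6×10⁻⁶×68×250 = 1.023 mm.
The walls prevent any net length change, so an axial force P (same in every segment) develops. Compatibility: P · Σ Lᵢ/(AᵢEᵢ) = δ_free.
The series flexibility is Σ Lᵢ/(AᵢEᵢ) = 500/(1825×45×10³) + 250/(200×111×10³) = 1.735×10⁻⁵ mm/N.
Hence P = δ_free / Σ(L/AE) = 1.023/1.735×10⁻⁵ = 58.99 kN (tensile).
σ_{titanium alloy} = P / A = 58990 / 200 = 294.9 MPa.

σ ≈ 295 MPa (tensile)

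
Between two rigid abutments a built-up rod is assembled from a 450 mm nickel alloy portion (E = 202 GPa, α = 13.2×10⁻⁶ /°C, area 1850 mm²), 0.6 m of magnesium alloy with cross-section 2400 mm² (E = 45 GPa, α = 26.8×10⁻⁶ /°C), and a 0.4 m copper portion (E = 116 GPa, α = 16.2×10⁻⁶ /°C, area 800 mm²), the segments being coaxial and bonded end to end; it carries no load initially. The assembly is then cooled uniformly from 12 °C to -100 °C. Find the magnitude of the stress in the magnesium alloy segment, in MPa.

σ ≈ 120 MPa (tensile)

With the walls removed the bar would change length by δ_free = Σ αᵢΔT Lᵢ = 13.2×10⁻⁶×112×450 + 26.8×10⁻⁶×112×600 + 16.2×10⁻⁶×112×400 = 3.192 mm.
The walls prevent any net length change, so an axial force P (same in every segment) develops. Compatibility: P · Σ Lᵢ/(AᵢEᵢ) = δ_free.
The series flexibility is Σ Lᵢ/(AᵢEᵢ) = 450/(1850×202×10³) + 600/(2400×45×10³) + 400/(800×116×10³) = 1.107×10⁻⁵ mm/N.
P = 3.192 / 1.107×10⁻⁵ = 288300 N = 288.3 kN, tensile.
σ_{magnesium alloy} = P / A = 288300 / 2400 = 120.1 MPa.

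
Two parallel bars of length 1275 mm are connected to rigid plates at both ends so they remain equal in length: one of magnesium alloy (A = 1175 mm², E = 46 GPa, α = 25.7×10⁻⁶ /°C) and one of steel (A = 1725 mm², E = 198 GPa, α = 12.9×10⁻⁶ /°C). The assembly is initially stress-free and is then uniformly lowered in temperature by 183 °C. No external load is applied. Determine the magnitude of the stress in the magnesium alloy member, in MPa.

Equilibrium of a rigid end plate with no external load gives equal and opposite internal forces ±P in the two members. Since α_{magnesium alloy} > α_{steel}, cooling drives the magnesium alloy into tension and the steel into compression.
Equating the net (thermal + elastic) strains gives |α₁ − α₂|·ΔT = P·[1/(A₁E₁) + 1/(A₂E₂)].
|α₁ − α₂|·ΔT = 12.8×10⁻⁶ × 183 = 0.002342.
1/(A₁E₁) + 1/(A₂E₂) = 1/(1175×46×10³) + 1/(1725×198×10³) = 2.143×10⁻⁸ N⁻¹.
So P = 0.002342 / 2.143×10⁻⁸ = 109.3 kN.
σ_{magnesium alloy} = P/A₁ = 109300/1175 = 93.03 MPa, tensile.

σ ≈ 93 MPa (tensile)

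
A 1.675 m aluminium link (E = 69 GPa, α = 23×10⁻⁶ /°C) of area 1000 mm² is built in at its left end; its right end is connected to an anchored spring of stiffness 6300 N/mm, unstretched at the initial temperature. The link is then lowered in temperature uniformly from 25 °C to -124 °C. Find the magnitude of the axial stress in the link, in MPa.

σ ≈ 31.4 MPa (tensile)

Free thermal contraction: δ_free = αΔT L = 23×10⁻⁶ × 149 × 1675 = 5.74 mm.
Let P be the tensile force in the spring. The link extends elastically by PL/(AE) and the spring stretches by P/k; together these equal δ_free.
So P = δ_free / [L/(AE) + 1/k] = 5.74 / [ 1675/(1000×69×10³) + 1/(6300) ].
P = 5.74 / 0.000183 = 31370 N.
σ = P/A = 31370/1000 = 31.37 MPa.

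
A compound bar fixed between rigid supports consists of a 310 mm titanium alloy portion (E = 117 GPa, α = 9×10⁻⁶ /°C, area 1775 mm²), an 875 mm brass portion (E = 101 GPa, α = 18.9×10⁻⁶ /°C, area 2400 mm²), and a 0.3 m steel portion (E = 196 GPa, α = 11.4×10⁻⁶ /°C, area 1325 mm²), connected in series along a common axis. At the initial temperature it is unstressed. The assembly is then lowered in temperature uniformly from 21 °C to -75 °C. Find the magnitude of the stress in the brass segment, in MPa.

σ ≈ 145 MPa (tensile)

Free thermal contraction of the whole bar: Σ αᵢΔT Lᵢ = 9×10⁻⁶×96×310 + 18.9×10⁻⁶×96×875 + 11.4×10⁻⁶×96×300 = 2.184 mm.
The walls prevent any net length change, so an axial force P (same in every segment) develops. Compatibility: P · Σ Lᵢ/(AᵢEᵢ) = δ_free.
Σ Lᵢ/(AᵢEᵢ) = 310/(1775×117×10³) + 875/(2400×101×10³) + 300/(1325×196×10³) = 6.258×10⁻⁶ mm/N.
P = 2.184 / 6.258×10⁻⁶ = 349000 N = 349 kN, tensile.
σ_{brass} = P / A = 349000 / 2400 = 145.4 MPa.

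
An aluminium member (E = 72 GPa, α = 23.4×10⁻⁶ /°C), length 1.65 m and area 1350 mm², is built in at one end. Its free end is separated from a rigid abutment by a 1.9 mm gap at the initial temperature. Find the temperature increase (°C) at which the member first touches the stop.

The gap closes when αΔT L = 1.9 mm, since the member is still unstressed at that instant.
So ΔT = g/(αL) = 1.9/(23.4×10⁻⁶ × 1650) = 49.21 °C.

ΔT ≈ 49.2 °C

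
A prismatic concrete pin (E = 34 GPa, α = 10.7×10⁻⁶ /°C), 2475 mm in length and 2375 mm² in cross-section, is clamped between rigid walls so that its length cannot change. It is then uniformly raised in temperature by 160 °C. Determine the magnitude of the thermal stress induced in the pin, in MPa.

The supports are rigid, so the total axial strain is zero. The restrained thermal strain is ε = αΔT = 10.7×10⁻⁶ × 160 = 1712×10⁻⁶.
Hence σ = E·αΔT = 34×10³ × 1712×10⁻⁶ = 58.21 MPa, compressive.

σ ≈ 58.2 MPa (compressive)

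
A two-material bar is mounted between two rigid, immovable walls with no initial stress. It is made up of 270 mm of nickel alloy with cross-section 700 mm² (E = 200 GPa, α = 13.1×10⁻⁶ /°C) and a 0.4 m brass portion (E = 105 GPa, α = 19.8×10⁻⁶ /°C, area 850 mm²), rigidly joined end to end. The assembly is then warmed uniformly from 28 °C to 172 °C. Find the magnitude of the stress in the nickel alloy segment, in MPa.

σ ≈ 368 MPa (compressive)

With the walls removed the bar would change length by δ_free = Σ αᵢΔT Lᵢ = 13.1×10⁻⁶×144×270 + 19.8×10⁻⁶×144×400 = 1.65 mm.
The rigid supports impose zero overall length change; the single axial force P common to all segments must satisfy P Σ Lᵢ/(AᵢEᵢ) = δ_free.
The series flexibility is Σ Lᵢ/(AᵢEᵢ) = 270/(700×200×10³) + 400/(850×105×10³) = 6.41×10⁻⁶ mm/N.
P = 1.65 / 6.41×10⁻⁶ = 257400 N = 257.4 kN, compressive.
σ_{nickel alloy} = P / A = 257400 / 700 = 367.7 MPa.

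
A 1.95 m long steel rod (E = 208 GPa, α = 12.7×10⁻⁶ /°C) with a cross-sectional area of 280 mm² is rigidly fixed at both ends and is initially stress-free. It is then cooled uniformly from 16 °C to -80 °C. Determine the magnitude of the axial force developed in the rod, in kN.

The ends cannot move, so σ = EαΔT = 208×10³ × 12.7×10⁻⁶ × 96 = 253.6 MPa.
Then P = σA = 253.6 × 280 mm² = 71.01 kN, tensile.

P ≈ 71 kN (tensile)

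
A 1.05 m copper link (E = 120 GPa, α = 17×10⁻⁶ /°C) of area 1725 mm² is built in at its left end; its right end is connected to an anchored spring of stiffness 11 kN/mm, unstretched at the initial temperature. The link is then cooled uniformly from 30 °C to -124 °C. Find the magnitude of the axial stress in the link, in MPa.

If the spring were absent the link would shorten by αΔT L = 17×10⁻⁶ × 154 × 1050 = 2.749 mm.
With a force P in the spring, the elastic change of the link is PL/(AE) and that of the spring is P/k; compatibility requires their sum to equal δ_free.
So P = δ_free / [L/(AE) + 1/k] = 2.749 / [ 1050/(1725×120×10³) + 1/(11×10³) ].
P = 2.749 / 9.598×10⁻⁵ = 28640 N.
σ = P/A = 28640/1725 = 16.6 MPa.

σ ≈ 16.6 MPa (tensile)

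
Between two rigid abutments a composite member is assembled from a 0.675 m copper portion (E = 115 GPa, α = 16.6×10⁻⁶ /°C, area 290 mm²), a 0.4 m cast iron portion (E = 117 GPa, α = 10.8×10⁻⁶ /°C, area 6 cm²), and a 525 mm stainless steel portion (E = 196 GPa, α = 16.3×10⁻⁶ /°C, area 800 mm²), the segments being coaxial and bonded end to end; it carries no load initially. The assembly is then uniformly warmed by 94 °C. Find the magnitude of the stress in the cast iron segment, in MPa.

σ ≈ 129 MPa (compressive)

Free thermal expansion of the whole bar: Σ αᵢΔT Lᵢ = 16.6×10⁻⁶×94×675 + 10.8×10⁻⁶×94×400 + 16.3×10⁻⁶×94×525 = 2.264 mm.
The rigid supports impose zero overall length change; the single axial force P common to all segments must satisfy P Σ Lᵢ/(AᵢEᵢ) = δ_free.
The series flexibility is Σ Lᵢ/(AᵢEᵢ) = 675/(290×115×10³) + 400/(600×117×10³) + 525/(800×196×10³) = 2.929×10⁻⁵ mm/N.
P = 2.264 / 2.929×10⁻⁵ = 77300 N = 77.3 kN, compressive.
σ_{cast iron} = P / A = 77300 / 600 = 128.8 MPa.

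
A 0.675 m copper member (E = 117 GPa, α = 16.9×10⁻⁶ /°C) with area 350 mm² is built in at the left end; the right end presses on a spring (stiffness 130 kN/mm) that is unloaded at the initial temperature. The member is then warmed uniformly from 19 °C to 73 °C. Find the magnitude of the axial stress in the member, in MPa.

The unrestrained thermal change is αΔT L = 16.9×10⁻⁶ × 54 × 675 = 0.616 mm.
With a force P in the spring, the elastic change of the member is PL/(AE) and that of the spring is P/k; compatibility requires their sum to equal δ_free.
So P = δ_free / [L/(AE) + 1/k] = 0.616 / [ 675/(350×117×10³) + 1/(130×10³) ].
P = 0.616 / 2.418×10⁻⁵ = 25480 N.
σ = P/A = 25480/350 = 72.8 MPa.

σ ≈ 72.8 MPa (compressive)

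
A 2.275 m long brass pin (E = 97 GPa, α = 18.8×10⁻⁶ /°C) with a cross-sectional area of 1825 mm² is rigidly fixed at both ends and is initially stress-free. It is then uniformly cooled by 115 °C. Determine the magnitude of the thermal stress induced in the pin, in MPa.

σ ≈ 210 MPa (tensile)

Because both ends are immovable the net strain is zero, and the suppressed thermal strain is αΔT = 18.8×10⁻⁶ × 115 = 2162×10⁻⁶.
The stress required to suppress this strain is σ = Eε = 97×10³ × 2162×10⁻⁶ = 209.7 MPa, tensile since the pin is trying to contract.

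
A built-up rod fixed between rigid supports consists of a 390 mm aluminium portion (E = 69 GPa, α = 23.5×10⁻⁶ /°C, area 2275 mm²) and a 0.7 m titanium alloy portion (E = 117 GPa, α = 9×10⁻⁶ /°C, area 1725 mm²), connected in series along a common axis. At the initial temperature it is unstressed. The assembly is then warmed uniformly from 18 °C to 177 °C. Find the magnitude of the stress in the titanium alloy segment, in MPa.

σ ≈ 239 MPa (compressive)

With the walls removed the bar would change length by δ_free = Σ αᵢΔT Lᵢ = 23.5×10⁻⁶×159×390 + 9×10⁻⁶×159×700 = 2.459 mm.
The rigid supports impose zero overall length change; the single axial force P common to all segments must satisfy P Σ Lᵢ/(AᵢEᵢ) = δ_free.
The series flexibility is Σ Lᵢ/(AᵢEᵢ) = 390/(2275×69×10³) + 700/(1725×117×10³) = 5.953×10⁻⁶ mm/N.
Hence P = δ_free / Σ(L/AE) = 2.459/5.953×10⁻⁶ = 413.1 kN (compressive).
σ_{titanium alloy} = P / A = 413100 / 1725 = 239.5 MPa.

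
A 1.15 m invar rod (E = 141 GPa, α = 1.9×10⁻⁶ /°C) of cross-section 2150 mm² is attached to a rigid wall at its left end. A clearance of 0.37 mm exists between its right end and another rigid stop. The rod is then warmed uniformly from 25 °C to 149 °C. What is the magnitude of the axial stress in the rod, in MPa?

Unrestrained expansion: δ_free = αΔT L = 1.9×10⁻⁶ × 124 × 1150 = 0.2709 mm.
Since δ_free = 0.271 mm is less than the 0.37 mm gap, the rod never touches the wall. No axial force develops.

σ ≈ 0 MPa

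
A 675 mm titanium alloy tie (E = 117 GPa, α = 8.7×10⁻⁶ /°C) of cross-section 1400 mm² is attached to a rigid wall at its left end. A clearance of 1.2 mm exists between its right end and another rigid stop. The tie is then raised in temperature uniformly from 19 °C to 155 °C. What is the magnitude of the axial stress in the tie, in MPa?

σ ≈ 0 MPa

If the wall were absent the tie would grow by αΔT L = 8.7×10⁻⁶ × 136 × 675 = 0.7987 mm.
Since δ_free = 0.799 mm is less than the 1.2 mm gap, the tie never touches the wall. No axial force develops.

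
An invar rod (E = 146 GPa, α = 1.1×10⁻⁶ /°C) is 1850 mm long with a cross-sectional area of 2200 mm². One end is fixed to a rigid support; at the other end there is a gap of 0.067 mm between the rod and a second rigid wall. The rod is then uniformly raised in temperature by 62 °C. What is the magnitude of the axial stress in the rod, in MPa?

σ ≈ 4.67 MPa (compressive)

Free thermal elongation = αΔT L = 1.1×10⁻⁶ × 62 × 1850 = 0.1262 mm.
After closing the 0.067 mm clearance, 0.1262 − 0.067 = 0.05917 mm of expansion remains to be suppressed by the wall.
That suppressed elongation corresponds to σ = E·Δ/L = 146×10³ × 0.05917/1850 = 4.67 MPa.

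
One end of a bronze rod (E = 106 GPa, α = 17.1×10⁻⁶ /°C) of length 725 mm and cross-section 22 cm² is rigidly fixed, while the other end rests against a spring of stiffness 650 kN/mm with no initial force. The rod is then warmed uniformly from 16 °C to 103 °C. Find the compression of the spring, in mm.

The unrestrained thermal change is αΔT L = 17.1×10⁻⁶ × 87 × 725 = 1.079 mm.
With a force P in the spring, the elastic change of the rod is PL/(AE) and that of the spring is P/k; compatibility requires their sum to equal δ_free.
So P = δ_free / [L/(AE) + 1/k] = 1.079 / [ 725/(2200×106×10³) + 1/(650×10³) ].
P = 1.079 / 4.647×10⁻⁶ = 232100 N.
Spring compression = P/k = 232100/(650×10³) = 0.3571 mm.

δ ≈ 0.357 mm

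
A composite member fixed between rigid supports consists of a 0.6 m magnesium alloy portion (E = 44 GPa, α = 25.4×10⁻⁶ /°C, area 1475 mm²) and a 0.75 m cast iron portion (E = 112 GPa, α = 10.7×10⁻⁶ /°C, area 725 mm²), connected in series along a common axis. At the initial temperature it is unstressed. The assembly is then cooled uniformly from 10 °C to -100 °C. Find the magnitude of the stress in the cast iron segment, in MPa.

σ ≈ 191 MPa (tensile)

Free thermal contraction of the whole bar: Σ αᵢΔT Lᵢ = 25.4×10⁻⁶×110×600 + 10.7×10⁻⁶×110×750 = 2.559 mm.
The walls prevent any net length change, so an axial force P (same in every segment) develops. Compatibility: P · Σ Lᵢ/(AᵢEᵢ) = δ_free.
Σ Lᵢ/(AᵢEᵢ) = 600/(1475×44×10³) + 750/(725×112×10³) = 1.848×10⁻⁵ mm/N.
P = 2.559 / 1.848×10⁻⁵ = 138500 N = 138.5 kN, tensile.
σ_{cast iron} = P / A = 138500 / 725 = 191 MPa.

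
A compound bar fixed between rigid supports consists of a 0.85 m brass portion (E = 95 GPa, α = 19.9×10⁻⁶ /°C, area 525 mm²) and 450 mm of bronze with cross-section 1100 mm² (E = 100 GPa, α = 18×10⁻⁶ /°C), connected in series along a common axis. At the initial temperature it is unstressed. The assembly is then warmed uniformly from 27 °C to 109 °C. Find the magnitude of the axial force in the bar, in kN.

P ≈ 97.1 kN (compressive)

With the walls removed the bar would change length by δ_free = Σ αᵢΔT Lᵢ = 19.9×10⁻⁶×82×850 + 18×10⁻⁶×82×450 = 2.051 mm.
Since the ends are fixed, an axial force P builds up, equal in every segment, with P · Σ Lᵢ/(AᵢEᵢ) = δ_free.
Σ Lᵢ/(AᵢEᵢ) = 850/(525×95×10³) + 450/(1100×100×10³) = 2.113×10⁻⁵ mm/N.
Hence P = δ_free / Σ(L/AE) = 2.051/2.113×10⁻⁵ = 97.06 kN (compressive).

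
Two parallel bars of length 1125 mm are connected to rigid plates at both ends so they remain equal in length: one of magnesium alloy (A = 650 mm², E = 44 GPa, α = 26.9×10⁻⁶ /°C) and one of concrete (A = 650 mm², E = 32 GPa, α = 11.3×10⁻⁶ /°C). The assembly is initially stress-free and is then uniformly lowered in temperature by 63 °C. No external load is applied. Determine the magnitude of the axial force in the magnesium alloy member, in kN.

P ≈ 11.8 kN (tensile in the magnesium alloy)

Both members must finish at the same length. With the larger α, the magnesium alloy tends to over-contract; the plates restrain it, putting the magnesium alloy in tension and the concrete in compression. With no external load the two internal forces are equal and opposite, magnitude P.
Setting the final lengths equal and cancelling L: (α₁ − α₂)ΔT = P/(A₁E₁) + P/(A₂E₂).
|α₁ − α₂|·ΔT = 15.6×10⁻⁶ × 63 = 0.0009828.
1/(A₁E₁) + 1/(A₂E₂) = 1/(650×44×10³) + 1/(650×32×10³) = 8.304×10⁻⁸ N⁻¹.
P = 0.0009828 / 8.304×10⁻⁸ = 11830 N = 11.83 kN.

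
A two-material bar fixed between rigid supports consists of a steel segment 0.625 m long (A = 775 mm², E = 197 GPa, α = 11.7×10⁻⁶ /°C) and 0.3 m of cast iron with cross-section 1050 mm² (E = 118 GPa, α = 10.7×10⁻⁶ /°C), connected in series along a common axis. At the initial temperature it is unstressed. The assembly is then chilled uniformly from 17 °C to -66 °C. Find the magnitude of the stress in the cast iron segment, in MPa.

If the supports were absent, the total length change would be Σ αᵢΔT Lᵢ = 11.7×10⁻⁶×83×625 + 10.7×10⁻⁶×83×300 = 0.8734 mm.
Since the ends are fixed, an axial force P builds up, equal in every segment, with P · Σ Lᵢ/(AᵢEᵢ) = δ_free.
The series flexibility is Σ Lᵢ/(AᵢEᵢ) = 625/(775×197×10³) + 300/(1050×118×10³) = 6.515×10⁻⁶ mm/N.
So P = 0.8734 / 6.515×10⁻⁶ = 134.1 kN, tensile.
σ_{cast iron} = P / A = 134100 / 1050 = 127.7 MPa.

σ ≈ 128 MPa (tensile)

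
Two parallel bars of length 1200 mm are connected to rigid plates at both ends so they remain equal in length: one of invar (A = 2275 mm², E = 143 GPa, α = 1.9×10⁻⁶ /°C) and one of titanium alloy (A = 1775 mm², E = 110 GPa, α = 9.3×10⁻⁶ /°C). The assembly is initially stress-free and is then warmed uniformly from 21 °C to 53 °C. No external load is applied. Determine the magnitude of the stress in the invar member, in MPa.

σ ≈ 12.7 MPa (tensile)

The titanium alloy has the larger α, so on heating it would change length more than the invar if both were free. The rigid plates force a common final length, so the titanium alloy is put into compression and the invar into tension, with equal and opposite forces P (no external load).
Setting the final lengths equal and cancelling L: (α₁ − α₂)ΔT = P/(A₁E₁) + P/(A₂E₂).
|α₁ − α₂|·ΔT = 7.4×10⁻⁶ × 32 = 0.0002368.
1/(A₁E₁) + 1/(A₂E₂) = 1/(2275×143×10³) + 1/(1775×110×10³) = 8.195×10⁻⁹ N⁻¹.
P = 0.0002368 / 8.195×10⁻⁹ = 28890 N = 28.89 kN.
σ_{invar} = P/A₁ = 28890/2275 = 12.7 MPa, tensile.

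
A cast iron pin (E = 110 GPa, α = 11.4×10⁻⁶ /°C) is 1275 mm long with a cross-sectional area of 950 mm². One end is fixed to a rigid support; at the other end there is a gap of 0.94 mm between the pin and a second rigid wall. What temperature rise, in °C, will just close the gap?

ΔT ≈ 64.7 °C

Contact occurs when the free expansion equals the gap: αΔT L = 0.94 mm.
ΔT = 0.94 / (11.4×10⁻⁶ × 1275) = 64.67 °C.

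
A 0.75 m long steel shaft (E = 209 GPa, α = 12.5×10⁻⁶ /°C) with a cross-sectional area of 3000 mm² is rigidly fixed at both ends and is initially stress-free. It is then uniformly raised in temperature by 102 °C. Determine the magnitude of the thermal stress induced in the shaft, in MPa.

σ ≈ 266 MPa (compressive)

Because both ends are immovable the net strain is zero, and the suppressed thermal strain is αΔT = 12.5×10⁻⁶ × 102 = 1275×10⁻⁶.
σ = EαΔT = 209×10³ × 12.5×10⁻⁶ × 102 = 266.5 MPa (compressive; the shaft is trying to expand).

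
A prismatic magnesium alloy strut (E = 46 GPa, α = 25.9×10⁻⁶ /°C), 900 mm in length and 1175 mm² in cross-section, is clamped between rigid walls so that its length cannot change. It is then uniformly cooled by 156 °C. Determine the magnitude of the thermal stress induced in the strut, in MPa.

σ ≈ 186 MPa (tensile)

With length fixed, the mechanical strain must cancel the thermal strain αΔT = 25.9×10⁻⁶ × 156 = 4040.4×10⁻⁶.
Hence σ = E·αΔT = 46×10³ × 4040.4×10⁻⁶ = 185.9 MPa, tensile.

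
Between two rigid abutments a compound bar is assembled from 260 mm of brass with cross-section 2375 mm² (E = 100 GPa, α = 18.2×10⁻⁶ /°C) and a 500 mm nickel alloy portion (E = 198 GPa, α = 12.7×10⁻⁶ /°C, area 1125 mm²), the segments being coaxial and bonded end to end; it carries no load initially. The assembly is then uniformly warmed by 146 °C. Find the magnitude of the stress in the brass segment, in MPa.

σ ≈ 204 MPa (compressive)

If the supports were absent, the total length change would be Σ αᵢΔT Lᵢ = 18.2×10⁻⁶×146×260 + 12.7×10⁻⁶×146×500 = 1.618 mm.
Since the ends are fixed, an axial force P builds up, equal in every segment, with P · Σ Lᵢ/(AᵢEᵢ) = δ_free.
Σ Lᵢ/(AᵢEᵢ) = 260/(2375×100×10³) + 500/(1125×198×10³) = 3.339×10⁻⁶ mm/N.
P = 1.618 / 3.339×10⁻⁶ = 484500 N = 484.5 kN, compressive.
σ_{brass} = P / A = 484500 / 2375 = 204 MPa.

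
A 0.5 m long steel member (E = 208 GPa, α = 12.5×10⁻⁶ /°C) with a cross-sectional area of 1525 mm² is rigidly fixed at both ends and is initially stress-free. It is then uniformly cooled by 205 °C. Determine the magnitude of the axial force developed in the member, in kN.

Full restraint means ε = 0, so the stress is σ = EαΔT = 208×10³ × 12.5×10⁻⁶ × 205 = 533 MPa.
Axial force P = σA = 533 × 1525 = 812800 N = 812.8 kN, tensile.

P ≈ 813 kN (tensile)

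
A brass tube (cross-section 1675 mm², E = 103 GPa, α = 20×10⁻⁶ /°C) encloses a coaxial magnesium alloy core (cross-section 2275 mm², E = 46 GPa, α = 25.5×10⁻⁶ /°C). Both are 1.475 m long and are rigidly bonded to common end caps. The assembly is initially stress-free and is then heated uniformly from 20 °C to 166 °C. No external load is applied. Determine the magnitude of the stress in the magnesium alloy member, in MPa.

σ ≈ 23 MPa (compressive)

The magnesium alloy has the larger α, so on heating it would change length more than the brass if both were free. The rigid plates force a common final length, so the magnesium alloy is put into compression and the brass into tension, with equal and opposite forces P (no external load).
Compatibility of the two members (thermal + elastic change equal): (α₁ − α₂)ΔT = P·[1/(A₁E₁) + 1/(A₂E₂)].
|α₁ − α₂|·ΔT = 5.5×10⁻⁶ × 146 = 0.000803.
1/(A₁E₁) + 1/(A₂E₂) = 1/(1675×103×10³) + 1/(2275×46×10³) = 1.535×10⁻⁸ N⁻¹.
P = 0.000803 / 1.535×10⁻⁸ = 52310 N = 52.31 kN.
σ_{magnesium alloy} = P/A₂ = 52310/2275 = 22.99 MPa, compressive.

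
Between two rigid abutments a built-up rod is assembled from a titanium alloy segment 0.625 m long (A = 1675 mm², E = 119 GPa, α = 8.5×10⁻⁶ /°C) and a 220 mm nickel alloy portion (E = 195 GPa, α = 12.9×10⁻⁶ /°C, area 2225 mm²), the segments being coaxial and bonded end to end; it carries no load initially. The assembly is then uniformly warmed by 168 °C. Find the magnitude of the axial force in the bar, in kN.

Free thermal expansion of the whole bar: Σ αᵢΔT Lᵢ = 8.5×10⁻⁶×168×625 + 12.9×10⁻⁶×168×220 = 1.369 mm.
The walls prevent any net length change, so an axial force P (same in every segment) develops. Compatibility: P · Σ Lᵢ/(AᵢEᵢ) = δ_free.
The series flexibility is Σ Lᵢ/(AᵢEᵢ) = 625/(1675×119×10³) + 220/(2225×195×10³) = 3.643×10⁻⁶ mm/N.
So P = 1.369 / 3.643×10⁻⁶ = 375.9 kN, compressive.

P ≈ 376 kN (compressive)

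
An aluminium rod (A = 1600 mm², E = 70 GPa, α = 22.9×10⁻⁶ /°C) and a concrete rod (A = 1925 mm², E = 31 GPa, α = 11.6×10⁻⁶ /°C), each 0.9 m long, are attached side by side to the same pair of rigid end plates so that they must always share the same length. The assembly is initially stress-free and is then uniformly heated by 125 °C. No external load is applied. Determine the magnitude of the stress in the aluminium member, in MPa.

σ ≈ 34.4 MPa (compressive)

Equilibrium of a rigid end plate with no external load gives equal and opposite internal forces ±P in the two members. Since α_{aluminium} > α_{concrete}, heating drives the aluminium into compression and the concrete into tension.
Compatibility of the two members (thermal + elastic change equal): (α₁ − α₂)ΔT = P·[1/(A₁E₁) + 1/(A₂E₂)].
|α₁ − α₂|·ΔT = 11.3×10⁻⁶ × 125 = 0.001412.
1/(A₁E₁) + 1/(A₂E₂) = 1/(1600×70×10³) + 1/(1925×31×10³) = 2.569×10⁻⁸ N⁻¹.
P = 0.001412 / 2.569×10⁻⁸ = 54990 N = 54.99 kN.
σ_{aluminium} = P/A₁ = 54990/1600 = 34.37 MPa, compressive.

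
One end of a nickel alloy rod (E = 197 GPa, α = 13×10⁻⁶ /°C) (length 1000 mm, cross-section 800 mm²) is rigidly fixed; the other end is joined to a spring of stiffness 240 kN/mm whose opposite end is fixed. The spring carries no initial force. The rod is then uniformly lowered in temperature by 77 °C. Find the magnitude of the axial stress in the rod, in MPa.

The unrestrained thermal change is αΔT L = 13×10⁻⁶ × 77 × 1000 = 1.001 mm.
Let P be the tensile force in the spring. The rod extends elastically by PL/(AE) and the spring stretches by P/k; together these equal δ_free.
So P = δ_free / [L/(AE) + 1/k] = 1.001 / [ 1000/(800×197×10³) + 1/(240×10³) ].
P = 1.001 / 1.051×10⁻⁵ = 95230 N.
σ = P/A = 95230/800 = 119 MPa.

σ ≈ 119 MPa (tensile)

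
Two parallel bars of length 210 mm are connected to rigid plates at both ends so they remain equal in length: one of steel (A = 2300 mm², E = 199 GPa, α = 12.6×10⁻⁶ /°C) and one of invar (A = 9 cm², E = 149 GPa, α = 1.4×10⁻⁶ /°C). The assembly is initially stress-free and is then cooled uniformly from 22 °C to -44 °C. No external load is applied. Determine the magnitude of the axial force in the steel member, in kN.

P ≈ 76.7 kN (tensile in the steel)

The steel has the larger α, so on cooling it would change length more than the invar if both were free. The rigid plates force a common final length, so the steel is put into tension and the invar into compression, with equal and opposite forces P (no external load).
Equating the net (thermal + elastic) strains gives |α₁ − α₂|·ΔT = P·[1/(A₁E₁) + 1/(A₂E₂)].
|α₁ − α₂|·ΔT = 11.2×10⁻⁶ × 66 = 0.0007392.
1/(A₁E₁) + 1/(A₂E₂) = 1/(2300×199×10³) + 1/(900×149×10³) = 9.642×10⁻⁹ N⁻¹.
P = 0.0007392 / 9.642×10⁻⁹ = 76660 N = 76.66 kN.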